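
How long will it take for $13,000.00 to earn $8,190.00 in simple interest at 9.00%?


Rearrange the simple interest formula for t:
I = P × r × t  ⇒  t = I / (P × r)
t = $8,190.00 / ($13,000.00 × 0.09)
t = 7

t = I/(P×r) = 7 years


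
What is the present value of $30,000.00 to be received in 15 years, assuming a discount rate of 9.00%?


Present value formula: PV = FV / (1 + r)^t
PV = $30,000.00 / (1 + 0.09)^15
PV = $30,000.00 / 3.642482
PV = $8,236.14

PV = FV / (1 + r)^t = $8,236.14


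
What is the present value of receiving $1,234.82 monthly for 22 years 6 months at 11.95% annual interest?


Present value of an ordinary annuity: PV = PMT × (1 − (1 + r)^(−n)) / r
Monthly rate r = 0.1195/12 ≈ 0.00995833, n = 270
PV = $1,234.82 × (1 − (1 + 0.1195/12)^(−270)) / (0.1195/12)
PV = $1,234.82 × 93.502012
PV = $115,458.15

PV = PMT × (1-(1+r)^(-n))/r = $115,458.15


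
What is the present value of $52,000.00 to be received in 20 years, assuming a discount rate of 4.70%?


Present value formula: PV = FV / (1 + r)^t
PV = $52,000.00 / (1 + 0.047)^20
PV = $52,000.00 / 2.505726
PV = $20,752.47

PV = FV / (1 + r)^t = $20,752.47


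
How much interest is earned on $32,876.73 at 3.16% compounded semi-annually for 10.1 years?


Compound interest earned = final amount − principal.
A = P(1 + r/n)^(nt) = $32,876.73 × (1 + 0.0316/2)^(2 × 10.1) = $45,124.71
Interest = A − P = $45,124.71 − $32,876.73 = $12,247.98

Interest = A - P = $12,247.98


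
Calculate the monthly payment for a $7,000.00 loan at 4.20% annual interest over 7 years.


Loan payment formula: PMT = PV × r / (1 − (1 + r)^(−n))
Monthly rate r = 0.042/12 = 0.0035, n = 84 months
Denominator: 1 − (1 + 0.042/12)^(−84) = 0.254341
PMT = $7,000.00 × (0.042/12) / 0.254341
PMT = $96.33 per month

PMT = PV × r / (1-(1+r)^(-n)) = $96.33/month


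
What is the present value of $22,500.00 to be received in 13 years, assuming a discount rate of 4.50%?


Present value formula: PV = FV / (1 + r)^t
PV = $22,500.00 / (1 + 0.045)^13
PV = $22,500.00 / 1.772196
PV = $12,696.11

PV = FV / (1 + r)^t = $12,696.11


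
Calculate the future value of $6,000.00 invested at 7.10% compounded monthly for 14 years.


Compound interest formula: A = P(1 + r/n)^(nt)
A = $6,000.00 × (1 + 0.071/12)^(12 × 14)
Growth factor: (1 + 0.071/12)^168 = 2.694118
A = $6,000.00 × 2.694118
A = $16,164.71

A = P(1 + r/n)^(nt) = $16,164.71


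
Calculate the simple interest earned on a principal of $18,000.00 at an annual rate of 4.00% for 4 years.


Simple interest formula: I = P × r × t
I = $18,000.00 × 0.04 × 4
I = $2,880.00

I = P × r × t = $2,880.00


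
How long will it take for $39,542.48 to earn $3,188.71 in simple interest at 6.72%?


Rearrange the simple interest formula for t:
I = P × r × t  ⇒  t = I / (P × r)
t = $3,188.71 / ($39,542.48 × 0.0672)
t = 1.2

t = I/(P×r) = 1.2 years


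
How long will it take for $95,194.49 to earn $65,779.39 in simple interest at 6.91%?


Rearrange the simple interest formula for t:
I = P × r × t  ⇒  t = I / (P × r)
t = $65,779.39 / ($95,194.49 × 0.0691)
t = 10

t = I/(P×r) = 10 years


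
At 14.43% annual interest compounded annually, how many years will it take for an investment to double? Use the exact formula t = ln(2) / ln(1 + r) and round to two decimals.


Doubling condition: (1 + r)^t = 2
Take ln of both sides: t × ln(1 + r) = ln(2)
t = ln(2) / ln(1 + r)
t = 0.693147 / 0.134793
t = 5.14

t = ln(2) / ln(1 + r) = 5.14 years


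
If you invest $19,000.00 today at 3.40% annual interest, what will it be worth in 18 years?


Future value formula: FV = PV × (1 + r)^t
FV = $19,000.00 × (1 + 0.034)^18
FV = $19,000.00 × 1.825449
FV = $34,683.53

FV = PV × (1 + r)^t = $34,683.53


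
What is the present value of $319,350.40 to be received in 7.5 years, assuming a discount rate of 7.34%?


Present value formula: PV = FV / (1 + r)^t
PV = $319,350.40 / (1 + 0.0734)^7.5
PV = $319,350.40 / 1.7010298
PV = $187,739.45

PV = FV / (1 + r)^t = $187,739.45


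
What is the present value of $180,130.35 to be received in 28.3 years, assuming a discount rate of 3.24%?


Present value formula: PV = FV / (1 + r)^t
PV = $180,130.35 / (1 + 0.0324)^28.3
PV = $180,130.35 / 2.465462
PV = $73,061.50

PV = FV / (1 + r)^t = $73,061.50


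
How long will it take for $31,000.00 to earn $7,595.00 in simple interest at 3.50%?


Rearrange the simple interest formula for t:
I = P × r × t  ⇒  t = I / (P × r)
t = $7,595.00 / ($31,000.00 × 0.035)
t = 7

t = I/(P×r) = 7 years


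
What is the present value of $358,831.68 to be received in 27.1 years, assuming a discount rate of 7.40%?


Present value formula: PV = FV / (1 + r)^t
PV = $358,831.68 / (1 + 0.074)^27.1
PV = $358,831.68 / 6.9217518
PV = $51,841.17

PV = FV / (1 + r)^t = $51,841.17


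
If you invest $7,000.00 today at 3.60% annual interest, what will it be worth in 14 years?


Future value formula: FV = PV × (1 + r)^t
FV = $7,000.00 × (1 + 0.036)^14
FV = $7,000.00 × 1.640728
FV = $11,485.10

FV = PV × (1 + r)^t = $11,485.10


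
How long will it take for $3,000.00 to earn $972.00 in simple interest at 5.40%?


Rearrange the simple interest formula for t:
I = P × r × t  ⇒  t = I / (P × r)
t = $972.00 / ($3,000.00 × 0.054)
t = 6

t = I/(P×r) = 6 years


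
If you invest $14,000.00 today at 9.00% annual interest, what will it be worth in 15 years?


Future value formula: FV = PV × (1 + r)^t
FV = $14,000.00 × (1 + 0.09)^15
FV = $14,000.00 × 3.642482
FV = $50,994.75

FV = PV × (1 + r)^t = $50,994.75


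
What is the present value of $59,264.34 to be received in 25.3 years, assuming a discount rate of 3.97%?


Present value formula: PV = FV / (1 + r)^t
PV = $59,264.34 / (1 + 0.0397)^25.3
PV = $59,264.34 / 2.6777715
PV = $22,131.96

PV = FV / (1 + r)^t = $22,131.96


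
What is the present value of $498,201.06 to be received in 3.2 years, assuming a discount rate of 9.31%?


Present value formula: PV = FV / (1 + r)^t
PV = $498,201.06 / (1 + 0.0931)^3.2
PV = $498,201.06 / 1.32957139
PV = $374,708.02

PV = FV / (1 + r)^t = $374,708.02


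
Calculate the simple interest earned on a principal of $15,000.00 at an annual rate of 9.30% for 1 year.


Simple interest formula: I = P × r × t
I = $15,000.00 × 0.093 × 1
I = $1,395.00

I = P × r × t = $1,395.00


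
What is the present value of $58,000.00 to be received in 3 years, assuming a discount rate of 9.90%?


Present value formula: PV = FV / (1 + r)^t
PV = $58,000.00 / (1 + 0.099)^3
PV = $58,000.00 / 1.3273733
PV = $43,695.32

PV = FV / (1 + r)^t = $43,695.32


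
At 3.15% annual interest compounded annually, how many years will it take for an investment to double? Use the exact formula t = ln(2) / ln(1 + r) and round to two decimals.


Doubling condition: (1 + r)^t = 2
Take ln of both sides: t × ln(1 + r) = ln(2)
t = ln(2) / ln(1 + r)
t = 0.693147 / 0.031014
t = 22.35

t = ln(2) / ln(1 + r) = 22.35 years


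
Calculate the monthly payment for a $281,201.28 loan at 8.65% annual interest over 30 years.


Loan payment formula: PMT = PV × r / (1 − (1 + r)^(−n))
Monthly rate r = 0.0865/12 ≈ 0.00720833, n = 360 months
Denominator: 1 − (1 + 0.0865/12)^(−360) = 0.924656
PMT = $281,201.28 × (0.0865/12) / 0.924656
PMT = $2,192.16 per month

PMT = PV × r / (1-(1+r)^(-n)) = $2,192.16/month


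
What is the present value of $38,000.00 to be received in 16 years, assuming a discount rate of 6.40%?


Present value formula: PV = FV / (1 + r)^t
PV = $38,000.00 / (1 + 0.064)^16
PV = $38,000.00 / 2.6981497
PV = $14,083.73

PV = FV / (1 + r)^t = $14,083.73


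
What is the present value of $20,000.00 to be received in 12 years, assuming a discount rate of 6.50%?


Present value formula: PV = FV / (1 + r)^t
PV = $20,000.00 / (1 + 0.065)^12
PV = $20,000.00 / 2.129096
PV = $9,393.66

PV = FV / (1 + r)^t = $9,393.66


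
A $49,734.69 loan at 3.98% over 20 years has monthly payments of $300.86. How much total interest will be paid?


Total paid over the life of the loan = PMT × n.
Total paid = $300.86 × 240 = $72,206.40
Total interest = total paid − principal = $72,206.40 − $49,734.69 = $22,471.71

Total interest = (PMT × n) - PV = $22,471.71


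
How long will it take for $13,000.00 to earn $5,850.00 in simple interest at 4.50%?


Rearrange the simple interest formula for t:
I = P × r × t  ⇒  t = I / (P × r)
t = $5,850.00 / ($13,000.00 × 0.045)
t = 10

t = I/(P×r) = 10 years


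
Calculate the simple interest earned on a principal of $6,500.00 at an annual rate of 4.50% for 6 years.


Simple interest formula: I = P × r × t
I = $6,500.00 × 0.045 × 6
I = $1,755.00

I = P × r × t = $1,755.00


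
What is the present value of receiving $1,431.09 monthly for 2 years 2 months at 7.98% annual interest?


Present value of an ordinary annuity: PV = PMT × (1 − (1 + r)^(−n)) / r
Monthly rate r = 0.0798/12 = 0.00665, n = 26
PV = $1,431.09 × (1 − (1 + 0.0798/12)^(−26)) / (0.0798/12)
PV = $1,431.09 × 23.804008
PV = $34,065.68

PV = PMT × (1-(1+r)^(-n))/r = $34,065.68


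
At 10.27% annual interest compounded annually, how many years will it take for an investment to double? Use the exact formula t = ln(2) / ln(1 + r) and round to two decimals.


Doubling condition: (1 + r)^t = 2
Take ln of both sides: t × ln(1 + r) = ln(2)
t = ln(2) / ln(1 + r)
t = 0.693147 / 0.097762
t = 7.09

t = ln(2) / ln(1 + r) = 7.09 years


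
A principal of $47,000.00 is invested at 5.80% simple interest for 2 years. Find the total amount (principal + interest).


Total amount formula: A = P(1 + rt) = P + P·r·t
Interest: I = P × r × t = $47,000.00 × 0.058 × 2 = $5,452.00
A = P + I = $47,000.00 + $5,452.00 = $52,452.00

A = P + I = P(1 + rt) = $52,452.00


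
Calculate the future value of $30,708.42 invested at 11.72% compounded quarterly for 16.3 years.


Compound interest formula: A = P(1 + r/n)^(nt)
A = $30,708.42 × (1 + 0.1172/4)^(4 × 16.3)
Growth factor: (1 + 0.1172/4)^65.2 = 6.5725913
A = $30,708.42 × 6.5725913
A = $201,833.89

A = P(1 + r/n)^(nt) = $201,833.89


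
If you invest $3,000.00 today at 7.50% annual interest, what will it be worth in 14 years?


Future value formula: FV = PV × (1 + r)^t
FV = $3,000.00 × (1 + 0.075)^14
FV = $3,000.00 × 2.752444
FV = $8,257.33

FV = PV × (1 + r)^t = $8,257.33


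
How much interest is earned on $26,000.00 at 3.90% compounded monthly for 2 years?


Compound interest earned = final amount − principal.
A = P(1 + r/n)^(nt) = $26,000.00 × (1 + 0.039/12)^(12 × 2) = $28,105.63
Interest = A − P = $28,105.63 − $26,000.00 = $2,105.63

Interest = A - P = $2,105.63


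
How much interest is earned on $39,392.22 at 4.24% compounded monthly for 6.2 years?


Compound interest earned = final amount − principal.
A = P(1 + r/n)^(nt) = $39,392.22 × (1 + 0.0424/12)^(12 × 6.2) = $51,212.57
Interest = A − P = $51,212.57 − $39,392.22 = $11,820.35

Interest = A - P = $11,820.35


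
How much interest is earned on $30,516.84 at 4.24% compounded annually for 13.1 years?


Compound interest earned = final amount − principal.
A = P(1 + r/n)^(nt) = $30,516.84 × (1 + 0.0424/1)^(1 × 13.1) = $52,576.33
Interest = A − P = $52,576.33 − $30,516.84 = $22,059.49

Interest = A - P = $22,059.49


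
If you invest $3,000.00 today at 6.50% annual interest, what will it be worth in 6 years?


Future value formula: FV = PV × (1 + r)^t
FV = $3,000.00 × (1 + 0.065)^6
FV = $3,000.00 × 1.459142
FV = $4,377.43

FV = PV × (1 + r)^t = $4,377.43


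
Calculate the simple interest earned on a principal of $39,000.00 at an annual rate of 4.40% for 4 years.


Simple interest formula: I = P × r × t
I = $39,000.00 × 0.044 × 4
I = $6,864.00

I = P × r × t = $6,864.00


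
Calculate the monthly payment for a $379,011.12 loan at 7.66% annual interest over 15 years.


Loan payment formula: PMT = PV × r / (1 − (1 + r)^(−n))
Monthly rate r = 0.0766/12 ≈ 0.00638333, n = 180 months
Denominator: 1 − (1 + 0.0766/12)^(−180) = 0.681887
PMT = $379,011.12 × (0.0766/12) / 0.681887
PMT = $3,548.03 per month

PMT = PV × r / (1-(1+r)^(-n)) = $3,548.03/month


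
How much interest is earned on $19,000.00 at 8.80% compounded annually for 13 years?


Compound interest earned = final amount − principal.
A = P(1 + r/n)^(nt) = $19,000.00 × (1 + 0.088/1)^(1 × 13) = $56,876.03
Interest = A − P = $56,876.03 − $19,000.00 = $37,876.03

Interest = A - P = $37,876.03


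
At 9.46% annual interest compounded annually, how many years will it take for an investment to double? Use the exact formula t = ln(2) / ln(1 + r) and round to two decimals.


Doubling condition: (1 + r)^t = 2
Take ln of both sides: t × ln(1 + r) = ln(2)
t = ln(2) / ln(1 + r)
t = 0.693147 / 0.090389
t = 7.67

t = ln(2) / ln(1 + r) = 7.67 years


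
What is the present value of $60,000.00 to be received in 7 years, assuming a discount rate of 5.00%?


Present value formula: PV = FV / (1 + r)^t
PV = $60,000.00 / (1 + 0.05)^7
PV = $60,000.00 / 1.4071004
PV = $42,640.88

PV = FV / (1 + r)^t = $42,640.88


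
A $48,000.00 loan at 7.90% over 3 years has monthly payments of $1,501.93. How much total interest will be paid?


Total paid over the life of the loan = PMT × n.
Total paid = $1,501.93 × 36 = $54,069.48
Total interest = total paid − principal = $54,069.48 − $48,000.00 = $6,069.48

Total interest = (PMT × n) - PV = $6,069.48


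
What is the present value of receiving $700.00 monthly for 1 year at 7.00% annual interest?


Present value of an ordinary annuity: PV = PMT × (1 − (1 + r)^(−n)) / r
Monthly rate r = 0.07/12 ≈ 0.00583333, n = 12
PV = $700.00 × (1 − (1 + 0.07/12)^(−12)) / (0.07/12)
PV = $700.00 × 11.557120
PV = $8,089.98

PV = PMT × (1-(1+r)^(-n))/r = $8,089.98


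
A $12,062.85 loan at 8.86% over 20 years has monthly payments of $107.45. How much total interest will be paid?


Total paid over the life of the loan = PMT × n.
Total paid = $107.45 × 240 = $25,788.00
Total interest = total paid − principal = $25,788.00 − $12,062.85 = $13,725.15

Total interest = (PMT × n) - PV = $13,725.15


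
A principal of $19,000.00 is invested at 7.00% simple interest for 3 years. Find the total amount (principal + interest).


Total amount formula: A = P(1 + rt) = P + P·r·t
Interest: I = P × r × t = $19,000.00 × 0.07 × 3 = $3,990.00
A = P + I = $19,000.00 + $3,990.00 = $22,990.00

A = P + I = P(1 + rt) = $22,990.00


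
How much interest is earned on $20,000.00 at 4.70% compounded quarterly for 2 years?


Compound interest earned = final amount − principal.
A = P(1 + r/n)^(nt) = $20,000.00 × (1 + 0.047/4)^(4 × 2) = $21,959.16
Interest = A − P = $21,959.16 − $20,000.00 = $1,959.16

Interest = A - P = $1,959.16


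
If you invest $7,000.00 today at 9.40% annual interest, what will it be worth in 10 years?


Future value formula: FV = PV × (1 + r)^t
FV = $7,000.00 × (1 + 0.094)^10
FV = $7,000.00 × 2.455688
FV = $17,189.82

FV = PV × (1 + r)^t = $17,189.82


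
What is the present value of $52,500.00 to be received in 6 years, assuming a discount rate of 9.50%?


Present value formula: PV = FV / (1 + r)^t
PV = $52,500.00 / (1 + 0.095)^6
PV = $52,500.00 / 1.7237914
PV = $30,456.12

PV = FV / (1 + r)^t = $30,456.12


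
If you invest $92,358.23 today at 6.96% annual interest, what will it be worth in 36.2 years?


Future value formula: FV = PV × (1 + r)^t
FV = $92,358.23 × (1 + 0.0696)^36.2
FV = $92,358.23 × 11.4239021
FV = $1,055,091.38

FV = PV × (1 + r)^t = $1,055,091.38


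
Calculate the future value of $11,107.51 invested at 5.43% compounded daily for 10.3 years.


Compound interest formula: A = P(1 + r/n)^(nt)
A = $11,107.51 × (1 + 0.0543/365)^(365 × 10.3)
Growth factor: (1 + 0.0543/365)^3759.5 = 1.749357
A = $11,107.51 × 1.749357
A = $19,431.00

A = P(1 + r/n)^(nt) = $19,431.00


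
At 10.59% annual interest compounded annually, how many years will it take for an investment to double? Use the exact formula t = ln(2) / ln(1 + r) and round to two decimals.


Doubling condition: (1 + r)^t = 2
Take ln of both sides: t × ln(1 + r) = ln(2)
t = ln(2) / ln(1 + r)
t = 0.693147 / 0.100659
t = 6.89

t = ln(2) / ln(1 + r) = 6.89 years


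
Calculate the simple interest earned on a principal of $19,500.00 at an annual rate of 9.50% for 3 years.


Simple interest formula: I = P × r × t
I = $19,500.00 × 0.095 × 3
I = $5,557.50

I = P × r × t = $5,557.50


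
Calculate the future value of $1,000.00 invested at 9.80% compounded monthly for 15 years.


Compound interest formula: A = P(1 + r/n)^(nt)
A = $1,000.00 × (1 + 0.098/12)^(12 × 15)
Growth factor: (1 + 0.098/12)^180 = 4.323347
A = $1,000.00 × 4.323347
A = $4,323.35

A = P(1 + r/n)^(nt) = $4,323.35


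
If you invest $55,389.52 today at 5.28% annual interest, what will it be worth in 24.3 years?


Future value formula: FV = PV × (1 + r)^t
FV = $55,389.52 × (1 + 0.0528)^24.3
FV = $55,389.52 × 3.4914417
FV = $193,389.28

FV = PV × (1 + r)^t = $193,389.28


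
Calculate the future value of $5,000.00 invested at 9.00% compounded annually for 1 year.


Compound interest formula: A = P(1 + r/n)^(nt)
A = $5,000.00 × (1 + 0.09/1)^(1 × 1)
Growth factor: (1 + 0.09/1)^1 = 1.090000
A = $5,000.00 × 1.090000
A = $5,450.00

A = P(1 + r/n)^(nt) = $5,450.00


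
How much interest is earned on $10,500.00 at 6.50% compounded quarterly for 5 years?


Compound interest earned = final amount − principal.
A = P(1 + r/n)^(nt) = $10,500.00 × (1 + 0.065/4)^(4 × 5) = $14,494.41
Interest = A − P = $14,494.41 − $10,500.00 = $3,994.41

Interest = A - P = $3,994.41


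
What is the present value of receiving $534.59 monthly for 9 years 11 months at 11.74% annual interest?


Present value of an ordinary annuity: PV = PMT × (1 − (1 + r)^(−n)) / r
Monthly rate r = 0.1174/12 ≈ 0.00978333, n = 119
PV = $534.59 × (1 − (1 + 0.1174/12)^(−119)) / (0.1174/12)
PV = $534.59 × 70.125550
PV = $37,488.42

PV = PMT × (1-(1+r)^(-n))/r = $37,488.42


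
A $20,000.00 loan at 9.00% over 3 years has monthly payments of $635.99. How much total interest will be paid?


Total paid over the life of the loan = PMT × n.
Total paid = $635.99 × 36 = $22,895.64
Total interest = total paid − principal = $22,895.64 − $20,000.00 = $2,895.64

Total interest = (PMT × n) - PV = $2,895.64


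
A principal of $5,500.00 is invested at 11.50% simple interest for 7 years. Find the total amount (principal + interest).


Total amount formula: A = P(1 + rt) = P + P·r·t
Interest: I = P × r × t = $5,500.00 × 0.115 × 7 = $4,427.50
A = P + I = $5,500.00 + $4,427.50 = $9,927.50

A = P + I = P(1 + rt) = $9,927.50


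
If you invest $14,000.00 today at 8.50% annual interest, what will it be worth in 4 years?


Future value formula: FV = PV × (1 + r)^t
FV = $14,000.00 × (1 + 0.085)^4
FV = $14,000.00 × 1.3858587
FV = $19,402.02

FV = PV × (1 + r)^t = $19,402.02


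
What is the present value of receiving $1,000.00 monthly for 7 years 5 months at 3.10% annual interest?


Present value of an ordinary annuity: PV = PMT × (1 − (1 + r)^(−n)) / r
Monthly rate r = 0.031/12 ≈ 0.00258333, n = 89
PV = $1,000.00 × (1 − (1 + 0.031/12)^(−89)) / (0.031/12)
PV = $1,000.00 × 79.418546
PV = $79,418.55

PV = PMT × (1-(1+r)^(-n))/r = $79,418.55


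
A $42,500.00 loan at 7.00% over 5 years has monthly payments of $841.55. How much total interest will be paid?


Total paid over the life of the loan = PMT × n.
Total paid = $841.55 × 60 = $50,493.00
Total interest = total paid − principal = $50,493.00 − $42,500.00 = $7,993.00

Total interest = (PMT × n) - PV = $7,993.00


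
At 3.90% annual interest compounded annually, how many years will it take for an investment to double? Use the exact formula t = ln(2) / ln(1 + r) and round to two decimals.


Doubling condition: (1 + r)^t = 2
Take ln of both sides: t × ln(1 + r) = ln(2)
t = ln(2) / ln(1 + r)
t = 0.693147 / 0.038259
t = 18.12

t = ln(2) / ln(1 + r) = 18.12 years


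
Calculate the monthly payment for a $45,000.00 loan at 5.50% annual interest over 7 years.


Loan payment formula: PMT = PV × r / (1 − (1 + r)^(−n))
Monthly rate r = 0.055/12 ≈ 0.00458333, n = 84 months
Denominator: 1 − (1 + 0.055/12)^(−84) = 0.318951
PMT = $45,000.00 × (0.055/12) / 0.318951
PMT = $646.65 per month

PMT = PV × r / (1-(1+r)^(-n)) = $646.65/month


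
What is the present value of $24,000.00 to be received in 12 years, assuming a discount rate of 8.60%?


Present value formula: PV = FV / (1 + r)^t
PV = $24,000.00 / (1 + 0.086)^12
PV = $24,000.00 / 2.691274
PV = $8,917.71

PV = FV / (1 + r)^t = $8,917.71


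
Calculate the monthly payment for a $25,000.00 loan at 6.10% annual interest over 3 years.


Loan payment formula: PMT = PV × r / (1 − (1 + r)^(−n))
Monthly rate r = 0.061/12 ≈ 0.00508333, n = 36 months
Denominator: 1 − (1 + 0.061/12)^(−36) = 0.166846
PMT = $25,000.00 × (0.061/12) / 0.166846
PMT = $761.68 per month

PMT = PV × r / (1-(1+r)^(-n)) = $761.68/month


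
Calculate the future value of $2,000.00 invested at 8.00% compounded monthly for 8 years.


Compound interest formula: A = P(1 + r/n)^(nt)
A = $2,000.00 × (1 + 0.08/12)^(12 × 8)
Growth factor: (1 + 0.08/12)^96 = 1.892457
A = $2,000.00 × 1.892457
A = $3,784.91

A = P(1 + r/n)^(nt) = $3,784.91


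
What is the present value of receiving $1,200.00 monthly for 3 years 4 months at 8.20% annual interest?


Present value of an ordinary annuity: PV = PMT × (1 − (1 + r)^(−n)) / r
Monthly rate r = 0.082/12 ≈ 0.00683333, n = 40
PV = $1,200.00 × (1 − (1 + 0.082/12)^(−40)) / (0.082/12)
PV = $1,200.00 × 34.895593
PV = $41,874.71

PV = PMT × (1-(1+r)^(-n))/r = $41,874.71


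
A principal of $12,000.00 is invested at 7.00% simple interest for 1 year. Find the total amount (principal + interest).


Total amount formula: A = P(1 + rt) = P + P·r·t
Interest: I = P × r × t = $12,000.00 × 0.07 × 1 = $840.00
A = P + I = $12,000.00 + $840.00 = $12,840.00

A = P + I = P(1 + rt) = $12,840.00


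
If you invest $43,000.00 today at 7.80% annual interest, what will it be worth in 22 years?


Future value formula: FV = PV × (1 + r)^t
FV = $43,000.00 × (1 + 0.078)^22
FV = $43,000.00 × 5.2193057
FV = $224,430.15

FV = PV × (1 + r)^t = $224,430.15


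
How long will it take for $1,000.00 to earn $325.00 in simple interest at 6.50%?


Rearrange the simple interest formula for t:
I = P × r × t  ⇒  t = I / (P × r)
t = $325.00 / ($1,000.00 × 0.065)
t = 5

t = I/(P×r) = 5 years


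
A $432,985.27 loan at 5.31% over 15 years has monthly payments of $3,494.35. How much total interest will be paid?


Total paid over the life of the loan = PMT × n.
Total paid = $3,494.35 × 180 = $628,983.00
Total interest = total paid − principal = $628,983.00 − $432,985.27 = $195,997.73

Total interest = (PMT × n) - PV = $195,997.73


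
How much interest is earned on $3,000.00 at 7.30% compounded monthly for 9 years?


Compound interest earned = final amount − principal.
A = P(1 + r/n)^(nt) = $3,000.00 × (1 + 0.073/12)^(12 × 9) = $5,775.48
Interest = A − P = $5,775.48 − $3,000.00 = $2,775.48

Interest = A - P = $2,775.48


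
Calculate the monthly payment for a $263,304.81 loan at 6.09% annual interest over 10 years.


Loan payment formula: PMT = PV × r / (1 − (1 + r)^(−n))
Monthly rate r = 0.0609/12 = 0.005075, n = 120 months
Denominator: 1 − (1 + 0.0609/12)^(−120) = 0.455267
PMT = $263,304.81 × (0.0609/12) / 0.455267
PMT = $2,935.14 per month

PMT = PV × r / (1-(1+r)^(-n)) = $2,935.14/month


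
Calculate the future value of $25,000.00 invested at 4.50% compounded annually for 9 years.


Compound interest formula: A = P(1 + r/n)^(nt)
A = $25,000.00 × (1 + 0.045/1)^(1 × 9)
Growth factor: (1 + 0.045/1)^9 = 1.4860951
A = $25,000.00 × 1.4860951
A = $37,152.38

A = P(1 + r/n)^(nt) = $37,152.38


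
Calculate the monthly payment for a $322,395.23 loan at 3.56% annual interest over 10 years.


Loan payment formula: PMT = PV × r / (1 − (1 + r)^(−n))
Monthly rate r = 0.0356/12 ≈ 0.00296667, n = 120 months
Denominator: 1 − (1 + 0.0356/12)^(−120) = 0.299158
PMT = $322,395.23 × (0.0356/12) / 0.299158
PMT = $3,197.10 per month

PMT = PV × r / (1-(1+r)^(-n)) = $3,197.10/month


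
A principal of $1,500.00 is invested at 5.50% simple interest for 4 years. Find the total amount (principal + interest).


Total amount formula: A = P(1 + rt) = P + P·r·t
Interest: I = P × r × t = $1,500.00 × 0.055 × 4 = $330.00
A = P + I = $1,500.00 + $330.00 = $1,830.00

A = P + I = P(1 + rt) = $1,830.00


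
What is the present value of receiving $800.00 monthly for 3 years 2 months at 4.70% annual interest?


Present value of an ordinary annuity: PV = PMT × (1 − (1 + r)^(−n)) / r
Monthly rate r = 0.047/12 ≈ 0.00391667, n = 38
PV = $800.00 × (1 − (1 + 0.047/12)^(−38)) / (0.047/12)
PV = $800.00 × 35.243422
PV = $28,194.74

PV = PMT × (1-(1+r)^(-n))/r = $28,194.74


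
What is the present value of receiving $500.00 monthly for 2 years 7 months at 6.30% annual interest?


Present value of an ordinary annuity: PV = PMT × (1 − (1 + r)^(−n)) / r
Monthly rate r = 0.063/12 = 0.00525, n = 31
PV = $500.00 × (1 − (1 + 0.063/12)^(−31)) / (0.063/12)
PV = $500.00 × 28.539909
PV = $14,269.95

PV = PMT × (1-(1+r)^(-n))/r = $14,269.95


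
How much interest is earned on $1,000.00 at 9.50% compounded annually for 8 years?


Compound interest earned = final amount − principal.
A = P(1 + r/n)^(nt) = $1,000.00 × (1 + 0.095/1)^(1 × 8) = $2,066.87
Interest = A − P = $2,066.87 − $1,000.00 = $1,066.87

Interest = A - P = $1,066.87


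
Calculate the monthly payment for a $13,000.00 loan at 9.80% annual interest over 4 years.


Loan payment formula: PMT = PV × r / (1 − (1 + r)^(−n))
Monthly rate r = 0.098/12 ≈ 0.00816667, n = 48 months
Denominator: 1 − (1 + 0.098/12)^(−48) = 0.323219
PMT = $13,000.00 × (0.098/12) / 0.323219
PMT = $328.47 per month

PMT = PV × r / (1-(1+r)^(-n)) = $328.47/month


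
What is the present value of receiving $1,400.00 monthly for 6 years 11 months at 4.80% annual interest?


Present value of an ordinary annuity: PV = PMT × (1 − (1 + r)^(−n)) / r
Monthly rate r = 0.048/12 = 0.004, n = 83
PV = $1,400.00 × (1 − (1 + 0.048/12)^(−83)) / (0.048/12)
PV = $1,400.00 × 70.509344
PV = $98,713.08

PV = PMT × (1-(1+r)^(-n))/r = $98,713.08


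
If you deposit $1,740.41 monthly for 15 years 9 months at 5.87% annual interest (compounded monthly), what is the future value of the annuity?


Future value of an ordinary annuity: FV = PMT × ((1 + r)^n − 1) / r
Monthly rate r = 0.0587/12 ≈ 0.00489167, n = 189
FV = $1,740.41 × ((1 + 0.0587/12)^189 − 1) / (0.0587/12)
FV = $1,740.41 × 309.709523
FV = $539,021.55

FV = PMT × ((1+r)^n - 1)/r = $539,021.55


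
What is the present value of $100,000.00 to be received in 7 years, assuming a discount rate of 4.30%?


Present value formula: PV = FV / (1 + r)^t
PV = $100,000.00 / (1 + 0.043)^7
PV = $100,000.00 / 1.342734535
PV = $74,474.88

PV = FV / (1 + r)^t = $74,474.88


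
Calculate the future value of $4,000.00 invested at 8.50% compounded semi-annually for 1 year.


Compound interest formula: A = P(1 + r/n)^(nt)
A = $4,000.00 × (1 + 0.085/2)^(2 × 1)
Growth factor: (1 + 0.085/2)^2 = 1.086806
A = $4,000.00 × 1.086806
A = $4,347.22

A = P(1 + r/n)^(nt) = $4,347.22


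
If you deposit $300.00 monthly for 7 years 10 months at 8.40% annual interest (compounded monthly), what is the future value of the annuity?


Future value of an ordinary annuity: FV = PMT × ((1 + r)^n − 1) / r
Monthly rate r = 0.084/12 = 0.007, n = 94
FV = $300.00 × ((1 + 0.084/12)^94 − 1) / (0.084/12)
FV = $300.00 × 132.357915
FV = $39,707.37

FV = PMT × ((1+r)^n - 1)/r = $39,707.37


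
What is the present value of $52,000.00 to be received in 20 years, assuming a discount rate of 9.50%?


Present value formula: PV = FV / (1 + r)^t
PV = $52,000.00 / (1 + 0.095)^20
PV = $52,000.00 / 6.141612
PV = $8,466.83

PV = FV / (1 + r)^t = $8,466.83


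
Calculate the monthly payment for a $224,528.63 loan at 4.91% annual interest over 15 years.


Loan payment formula: PMT = PV × r / (1 − (1 + r)^(−n))
Monthly rate r = 0.0491/12 ≈ 0.00409167, n = 180 months
Denominator: 1 − (1 + 0.0491/12)^(−180) = 0.520493
PMT = $224,528.63 × (0.0491/12) / 0.520493
PMT = $1,765.05 per month

PMT = PV × r / (1-(1+r)^(-n)) = $1,765.05/month


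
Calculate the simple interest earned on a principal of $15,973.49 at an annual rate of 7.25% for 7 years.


Simple interest formula: I = P × r × t
I = $15,973.49 × 0.0725 × 7
I = $8,106.55

I = P × r × t = $8,106.55


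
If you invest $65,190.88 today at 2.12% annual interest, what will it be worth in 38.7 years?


Future value formula: FV = PV × (1 + r)^t
FV = $65,190.88 × (1 + 0.0212)^38.7
FV = $65,190.88 × 2.2521027
FV = $146,816.56

FV = PV × (1 + r)^t = $146,816.56


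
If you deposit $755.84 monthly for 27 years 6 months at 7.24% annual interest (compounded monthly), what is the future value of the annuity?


Future value of an ordinary annuity: FV = PMT × ((1 + r)^n − 1) / r
Monthly rate r = 0.0724/12 ≈ 0.00603333, n = 330
FV = $755.84 × ((1 + 0.0724/12)^330 − 1) / (0.0724/12)
FV = $755.84 × 1040.747641
FV = $786,638.70

FV = PMT × ((1+r)^n - 1)/r = $786,638.70


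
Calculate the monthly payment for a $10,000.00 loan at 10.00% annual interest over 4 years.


Loan payment formula: PMT = PV × r / (1 − (1 + r)^(−n))
Monthly rate r = 0.1/12 ≈ 0.00833333, n = 48 months
Denominator: 1 − (1 + 0.1/12)^(−48) = 0.328568
PMT = $10,000.00 × (0.1/12) / 0.328568
PMT = $253.63 per month

PMT = PV × r / (1-(1+r)^(-n)) = $253.63/month


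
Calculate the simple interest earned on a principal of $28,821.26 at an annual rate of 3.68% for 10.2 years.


Simple interest formula: I = P × r × t
I = $28,821.26 × 0.0368 × 10.2
I = $10,818.35

I = P × r × t = $10,818.35


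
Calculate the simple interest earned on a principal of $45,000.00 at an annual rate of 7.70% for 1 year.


Simple interest formula: I = P × r × t
I = $45,000.00 × 0.077 × 1
I = $3,465.00

I = P × r × t = $3,465.00


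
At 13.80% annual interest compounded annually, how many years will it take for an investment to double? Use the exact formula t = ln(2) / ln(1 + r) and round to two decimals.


Doubling condition: (1 + r)^t = 2
Take ln of both sides: t × ln(1 + r) = ln(2)
t = ln(2) / ln(1 + r)
t = 0.693147 / 0.129272
t = 5.36

t = ln(2) / ln(1 + r) = 5.36 years


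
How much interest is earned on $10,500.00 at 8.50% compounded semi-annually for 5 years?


Compound interest earned = final amount − principal.
A = P(1 + r/n)^(nt) = $10,500.00 × (1 + 0.085/2)^(2 × 5) = $15,920.25
Interest = A − P = $15,920.25 − $10,500.00 = $5,420.25

Interest = A - P = $5,420.25


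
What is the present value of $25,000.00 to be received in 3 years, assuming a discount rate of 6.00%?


Present value formula: PV = FV / (1 + r)^t
PV = $25,000.00 / (1 + 0.06)^3
PV = $25,000.00 / 1.191016
PV = $20,990.48

PV = FV / (1 + r)^t = $20,990.48


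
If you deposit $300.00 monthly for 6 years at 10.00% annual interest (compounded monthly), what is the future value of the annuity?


Future value of an ordinary annuity: FV = PMT × ((1 + r)^n − 1) / r
Monthly rate r = 0.1/12 ≈ 0.00833333, n = 72
FV = $300.00 × ((1 + 0.1/12)^72 − 1) / (0.1/12)
FV = $300.00 × 98.111314
FV = $29,433.39

FV = PMT × ((1+r)^n - 1)/r = $29,433.39


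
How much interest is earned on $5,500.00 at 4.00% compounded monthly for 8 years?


Compound interest earned = final amount − principal.
A = P(1 + r/n)^(nt) = $5,500.00 × (1 + 0.04/12)^(12 × 8) = $7,570.17
Interest = A − P = $7,570.17 − $5,500.00 = $2,070.17

Interest = A - P = $2,070.17


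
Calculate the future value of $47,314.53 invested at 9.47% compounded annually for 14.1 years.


Compound interest formula: A = P(1 + r/n)^(nt)
A = $47,314.53 × (1 + 0.0947/1)^(1 × 14.1)
Growth factor: (1 + 0.0947/1)^14.1 = 3.5814687
A = $47,314.53 × 3.5814687
A = $169,455.51

A = P(1 + r/n)^(nt) = $169,455.51


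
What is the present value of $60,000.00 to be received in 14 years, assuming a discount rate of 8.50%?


Present value formula: PV = FV / (1 + r)^t
PV = $60,000.00 / (1 + 0.085)^14
PV = $60,000.00 / 3.1334036
PV = $19,148.51

PV = FV / (1 + r)^t = $19,148.51


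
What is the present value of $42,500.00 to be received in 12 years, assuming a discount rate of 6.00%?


Present value formula: PV = FV / (1 + r)^t
PV = $42,500.00 / (1 + 0.06)^12
PV = $42,500.00 / 2.012196
PV = $21,121.20

PV = FV / (1 + r)^t = $21,121.20


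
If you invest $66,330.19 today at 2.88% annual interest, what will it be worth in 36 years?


Future value formula: FV = PV × (1 + r)^t
FV = $66,330.19 × (1 + 0.0288)^36
FV = $66,330.19 × 2.7791654
FV = $184,342.57

FV = PV × (1 + r)^t = $184,342.57


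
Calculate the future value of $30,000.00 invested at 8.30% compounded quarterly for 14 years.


Compound interest formula: A = P(1 + r/n)^(nt)
A = $30,000.00 × (1 + 0.083/4)^(4 × 14)
Growth factor: (1 + 0.083/4)^56 = 3.15853549
A = $30,000.00 × 3.15853549
A = $94,756.06

A = P(1 + r/n)^(nt) = $94,756.06


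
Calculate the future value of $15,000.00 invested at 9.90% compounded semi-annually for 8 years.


Compound interest formula: A = P(1 + r/n)^(nt)
A = $15,000.00 × (1 + 0.099/2)^(2 × 8)
Growth factor: (1 + 0.099/2)^16 = 2.1663024
A = $15,000.00 × 2.1663024
A = $32,494.54

A = P(1 + r/n)^(nt) = $32,494.54


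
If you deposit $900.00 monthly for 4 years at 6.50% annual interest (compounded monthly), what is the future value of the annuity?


Future value of an ordinary annuity: FV = PMT × ((1 + r)^n − 1) / r
Monthly rate r = 0.065/12 ≈ 0.00541667, n = 48
FV = $900.00 × ((1 + 0.065/12)^48 − 1) / (0.065/12)
FV = $900.00 × 54.649927
FV = $49,184.93

FV = PMT × ((1+r)^n - 1)/r = $49,184.93


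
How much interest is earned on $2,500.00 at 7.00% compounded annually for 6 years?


Compound interest earned = final amount − principal.
A = P(1 + r/n)^(nt) = $2,500.00 × (1 + 0.07/1)^(1 × 6) = $3,751.83
Interest = A − P = $3,751.83 − $2,500.00 = $1,251.83

Interest = A - P = $1,251.83


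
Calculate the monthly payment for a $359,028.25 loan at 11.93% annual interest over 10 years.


Loan payment formula: PMT = PV × r / (1 − (1 + r)^(−n))
Monthly rate r = 0.1193/12 ≈ 0.00994167, n = 120 months
Denominator: 1 − (1 + 0.1193/12)^(−120) = 0.694898
PMT = $359,028.25 × (0.1193/12) / 0.694898
PMT = $5,136.49 per month

PMT = PV × r / (1-(1+r)^(-n)) = $5,136.49/month


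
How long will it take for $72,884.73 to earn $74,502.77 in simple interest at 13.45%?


Rearrange the simple interest formula for t:
I = P × r × t  ⇒  t = I / (P × r)
t = $74,502.77 / ($72,884.73 × 0.1345)
t = 7.6

t = I/(P×r) = 7.6 years


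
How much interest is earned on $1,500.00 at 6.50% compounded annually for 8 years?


Compound interest earned = final amount − principal.
A = P(1 + r/n)^(nt) = $1,500.00 × (1 + 0.065/1)^(1 × 8) = $2,482.49
Interest = A − P = $2,482.49 − $1,500.00 = $982.49

Interest = A - P = $982.49


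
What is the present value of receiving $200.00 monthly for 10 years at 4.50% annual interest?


Present value of an ordinary annuity: PV = PMT × (1 − (1 + r)^(−n)) / r
Monthly rate r = 0.045/12 = 0.00375, n = 120
PV = $200.00 × (1 − (1 + 0.045/12)^(−120)) / (0.045/12)
PV = $200.00 × 96.489324
PV = $19,297.86

PV = PMT × (1-(1+r)^(-n))/r = $19,297.86


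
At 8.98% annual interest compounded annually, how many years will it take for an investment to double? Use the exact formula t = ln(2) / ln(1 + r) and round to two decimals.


Doubling condition: (1 + r)^t = 2
Take ln of both sides: t × ln(1 + r) = ln(2)
t = ln(2) / ln(1 + r)
t = 0.693147 / 0.085994
t = 8.06

t = ln(2) / ln(1 + r) = 8.06 years


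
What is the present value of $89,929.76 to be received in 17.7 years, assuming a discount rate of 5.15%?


Present value formula: PV = FV / (1 + r)^t
PV = $89,929.76 / (1 + 0.0515)^17.7
PV = $89,929.76 / 2.43233956
PV = $36,972.54

PV = FV / (1 + r)^t = $36,972.54


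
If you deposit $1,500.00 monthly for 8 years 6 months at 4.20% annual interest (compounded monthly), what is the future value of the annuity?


Future value of an ordinary annuity: FV = PMT × ((1 + r)^n − 1) / r
Monthly rate r = 0.042/12 = 0.0035, n = 102
FV = $1,500.00 × ((1 + 0.042/12)^102 − 1) / (0.042/12)
FV = $1,500.00 × 122.327267
FV = $183,490.90

FV = PMT × ((1+r)^n - 1)/r = $183,490.90


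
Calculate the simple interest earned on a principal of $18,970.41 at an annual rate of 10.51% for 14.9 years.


Simple interest formula: I = P × r × t
I = $18,970.41 × 0.1051 × 14.9
I = $29,707.47

I = P × r × t = $29,707.47


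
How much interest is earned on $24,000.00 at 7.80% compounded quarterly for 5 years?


Compound interest earned = final amount − principal.
A = P(1 + r/n)^(nt) = $24,000.00 × (1 + 0.078/4)^(4 × 5) = $35,314.73
Interest = A − P = $35,314.73 − $24,000.00 = $11,314.73

Interest = A - P = $11,314.73


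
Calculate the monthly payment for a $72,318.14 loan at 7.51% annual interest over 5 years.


Loan payment formula: PMT = PV × r / (1 − (1 + r)^(−n))
Monthly rate r = 0.0751/12 ≈ 0.00625833, n = 60 months
Denominator: 1 − (1 + 0.0751/12)^(−60) = 0.312250
PMT = $72,318.14 × (0.0751/12) / 0.312250
PMT = $1,449.45 per month

PMT = PV × r / (1-(1+r)^(-n)) = $1,449.45/month


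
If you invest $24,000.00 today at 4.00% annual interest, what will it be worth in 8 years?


Future value formula: FV = PV × (1 + r)^t
FV = $24,000.00 × (1 + 0.04)^8
FV = $24,000.00 × 1.368569
FV = $32,845.66

FV = PV × (1 + r)^t = $32,845.66


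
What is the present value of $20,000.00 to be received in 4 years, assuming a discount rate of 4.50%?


Present value formula: PV = FV / (1 + r)^t
PV = $20,000.00 / (1 + 0.045)^4
PV = $20,000.00 / 1.1925186
PV = $16,771.23

PV = FV / (1 + r)^t = $16,771.23


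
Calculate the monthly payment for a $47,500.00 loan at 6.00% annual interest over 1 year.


Loan payment formula: PMT = PV × r / (1 − (1 + r)^(−n))
Monthly rate r = 0.06/12 = 0.005, n = 12 months
Denominator: 1 − (1 + 0.06/12)^(−12) = 0.05809466
PMT = $47,500.00 × (0.06/12) / 0.05809466
PMT = $4,088.16 per month

PMT = PV × r / (1-(1+r)^(-n)) = $4,088.16/month


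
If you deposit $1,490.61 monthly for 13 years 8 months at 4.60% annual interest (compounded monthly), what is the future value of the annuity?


Future value of an ordinary annuity: FV = PMT × ((1 + r)^n − 1) / r
Monthly rate r = 0.046/12 ≈ 0.00383333, n = 164
FV = $1,490.61 × ((1 + 0.046/12)^164 − 1) / (0.046/12)
FV = $1,490.61 × 227.7016894
FV = $339,414.42

FV = PMT × ((1+r)^n - 1)/r = $339,414.42


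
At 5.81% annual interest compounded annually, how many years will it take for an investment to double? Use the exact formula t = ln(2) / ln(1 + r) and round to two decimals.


Doubling condition: (1 + r)^t = 2
Take ln of both sides: t × ln(1 + r) = ln(2)
t = ln(2) / ln(1 + r)
t = 0.693147 / 0.056475
t = 12.27

t = ln(2) / ln(1 + r) = 12.27 years


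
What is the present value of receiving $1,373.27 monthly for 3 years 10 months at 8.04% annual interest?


Present value of an ordinary annuity: PV = PMT × (1 − (1 + r)^(−n)) / r
Monthly rate r = 0.0804/12 = 0.0067, n = 46
PV = $1,373.27 × (1 − (1 + 0.0804/12)^(−46)) / (0.0804/12)
PV = $1,373.27 × 39.474031
PV = $54,208.50

PV = PMT × (1-(1+r)^(-n))/r = $54,208.50
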